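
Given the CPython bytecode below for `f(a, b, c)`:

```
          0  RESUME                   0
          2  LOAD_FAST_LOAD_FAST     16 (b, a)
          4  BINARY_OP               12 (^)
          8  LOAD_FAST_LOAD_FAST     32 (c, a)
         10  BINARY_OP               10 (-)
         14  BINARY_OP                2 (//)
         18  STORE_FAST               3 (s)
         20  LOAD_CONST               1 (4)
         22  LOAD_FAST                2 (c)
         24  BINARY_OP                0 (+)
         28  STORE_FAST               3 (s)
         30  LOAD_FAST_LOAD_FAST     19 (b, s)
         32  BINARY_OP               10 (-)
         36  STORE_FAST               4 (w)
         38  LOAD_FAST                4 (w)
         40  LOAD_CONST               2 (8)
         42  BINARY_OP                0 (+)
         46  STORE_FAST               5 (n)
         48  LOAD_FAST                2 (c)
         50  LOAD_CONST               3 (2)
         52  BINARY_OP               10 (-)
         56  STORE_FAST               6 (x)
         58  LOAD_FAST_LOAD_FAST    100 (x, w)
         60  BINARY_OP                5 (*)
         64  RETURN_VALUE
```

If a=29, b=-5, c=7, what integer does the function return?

-80

LOAD_FAST_LOAD_FAST b,a → push -5,29. Stack: [-5, 29]
BINARY_OP ^ → -5 ^ 29 = -26. Stack: [-26]
LOAD_FAST_LOAD_FAST c,a → push 7,29. Stack: [-26, 7, 29]
BINARY_OP - → 7 - 29 = -22. Stack: [-26, -22]
BINARY_OP // → -26 // -22 = 1. Stack: [1]
STORE_FAST s → s=1. Stack: []
LOAD_CONST → push 4. Stack: [4]
LOAD_FAST c → push 7. Stack: [4, 7]
BINARY_OP + → 4 + 7 = 11. Stack: [11]
STORE_FAST s → s=11. Stack: []
LOAD_FAST_LOAD_FAST b,s → push -5,11. Stack: [-5, 11]
BINARY_OP - → -5 - 11 = -16. Stack: [-16]
STORE_FAST w → w=-16. Stack: []
LOAD_FAST w → push -16. Stack: [-16]
LOAD_CONST → push 8. Stack: [-16, 8]
BINARY_OP + → -16 + 8 = -8. Stack: [-8]
STORE_FAST n → n=-8. Stack: []
LOAD_FAST c → push 7. Stack: [7]
LOAD_CONST → push 2. Stack: [7, 2]
BINARY_OP - → 7 - 2 = 5. Stack: [5]
STORE_FAST x → x=5. Stack: []
LOAD_FAST_LOAD_FAST x,w → push 5,-16. Stack: [5, -16]
BINARY_OP * → 5 * -16 = -80. Stack: [-80]
RETURN_VALUE → return -80.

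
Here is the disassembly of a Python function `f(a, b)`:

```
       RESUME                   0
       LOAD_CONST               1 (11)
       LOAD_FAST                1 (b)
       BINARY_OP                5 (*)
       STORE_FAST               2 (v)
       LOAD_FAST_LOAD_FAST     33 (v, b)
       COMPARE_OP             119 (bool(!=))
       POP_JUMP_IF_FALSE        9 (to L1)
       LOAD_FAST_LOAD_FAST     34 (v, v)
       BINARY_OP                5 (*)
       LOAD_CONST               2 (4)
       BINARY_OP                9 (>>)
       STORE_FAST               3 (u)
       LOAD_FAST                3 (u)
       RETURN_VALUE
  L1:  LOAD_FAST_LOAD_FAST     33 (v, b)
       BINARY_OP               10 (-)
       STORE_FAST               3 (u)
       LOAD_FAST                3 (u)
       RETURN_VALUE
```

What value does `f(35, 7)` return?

370

LOAD_CONST → push 11. Stack: [11]
LOAD_FAST b → push 7. Stack: [11, 7]
BINARY_OP * → 11 * 7 = 77. Stack: [77]
STORE_FAST v → v=77. Stack: []
LOAD_FAST_LOAD_FAST v,b → push 77,7. Stack: [77, 7]
COMPARE_OP bool(!=) → 77 vs 7 = True. Stack: [True]
POP_JUMP_IF_FALSE → pop True; no jump. Stack: []
LOAD_FAST_LOAD_FAST v,v → push 77,77. Stack: [77, 77]
BINARY_OP * → 77 * 77 = 5929. Stack: [5929]
LOAD_CONST → push 4. Stack: [5929, 4]
BINARY_OP >> → 5929 >> 4 = 370. Stack: [370]
STORE_FAST u → u=370. Stack: []
LOAD_FAST u → push 370. Stack: [370]
RETURN_VALUE → return 370.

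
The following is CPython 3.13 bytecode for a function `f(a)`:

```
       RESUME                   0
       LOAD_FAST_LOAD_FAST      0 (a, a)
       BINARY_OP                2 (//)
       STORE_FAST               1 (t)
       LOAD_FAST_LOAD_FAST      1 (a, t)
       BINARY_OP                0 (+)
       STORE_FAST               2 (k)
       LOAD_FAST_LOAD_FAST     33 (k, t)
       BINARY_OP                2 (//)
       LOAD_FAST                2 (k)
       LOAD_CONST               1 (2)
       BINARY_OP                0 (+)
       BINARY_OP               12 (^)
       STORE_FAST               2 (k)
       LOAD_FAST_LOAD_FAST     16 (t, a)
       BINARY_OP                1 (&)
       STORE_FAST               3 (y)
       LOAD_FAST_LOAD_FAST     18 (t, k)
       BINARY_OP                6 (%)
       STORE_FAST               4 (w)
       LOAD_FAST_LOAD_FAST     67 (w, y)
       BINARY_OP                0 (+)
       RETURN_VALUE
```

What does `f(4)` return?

1

LOAD_FAST_LOAD_FAST a,a → push 4,4. Stack: [4, 4]
BINARY_OP // → 4 // 4 = 1. Stack: [1]
STORE_FAST t → t=1. Stack: []
LOAD_FAST_LOAD_FAST a,t → push 4,1. Stack: [4, 1]
BINARY_OP + → 4 + 1 = 5. Stack: [5]
STORE_FAST k → k=5. Stack: []
LOAD_FAST_LOAD_FAST k,t → push 5,1. Stack: [5, 1]
BINARY_OP // → 5 // 1 = 5. Stack: [5]
LOAD_FAST k → push 5. Stack: [5, 5]
LOAD_CONST → push 2. Stack: [5, 5, 2]
BINARY_OP + → 5 + 2 = 7. Stack: [5, 7]
BINARY_OP ^ → 5 ^ 7 = 2. Stack: [2]
STORE_FAST k → k=2. Stack: []
LOAD_FAST_LOAD_FAST t,a → push 1,4. Stack: [1, 4]
BINARY_OP & → 1 & 4 = 0. Stack: [0]
STORE_FAST y → y=0. Stack: []
LOAD_FAST_LOAD_FAST t,k → push 1,2. Stack: [1, 2]
BINARY_OP % → 1 % 2 = 1. Stack: [1]
STORE_FAST w → w=1. Stack: []
LOAD_FAST_LOAD_FAST w,y → push 1,0. Stack: [1, 0]
BINARY_OP + → 1 + 0 = 1. Stack: [1]
RETURN_VALUE → return 1.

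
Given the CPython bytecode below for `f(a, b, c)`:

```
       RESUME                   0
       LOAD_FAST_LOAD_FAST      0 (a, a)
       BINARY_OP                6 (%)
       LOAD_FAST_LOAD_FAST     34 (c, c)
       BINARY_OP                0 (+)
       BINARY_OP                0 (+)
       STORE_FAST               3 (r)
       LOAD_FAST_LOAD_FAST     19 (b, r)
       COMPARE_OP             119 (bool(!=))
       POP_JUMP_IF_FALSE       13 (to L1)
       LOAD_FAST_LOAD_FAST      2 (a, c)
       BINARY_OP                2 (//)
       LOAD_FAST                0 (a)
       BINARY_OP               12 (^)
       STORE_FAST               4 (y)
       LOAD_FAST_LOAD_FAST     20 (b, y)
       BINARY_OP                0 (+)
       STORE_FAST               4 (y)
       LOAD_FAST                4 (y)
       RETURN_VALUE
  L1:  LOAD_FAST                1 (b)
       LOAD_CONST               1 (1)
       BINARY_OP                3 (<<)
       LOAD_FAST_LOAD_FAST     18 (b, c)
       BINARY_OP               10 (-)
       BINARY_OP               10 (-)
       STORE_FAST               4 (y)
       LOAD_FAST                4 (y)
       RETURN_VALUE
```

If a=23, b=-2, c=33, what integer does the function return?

LOAD_FAST_LOAD_FAST a,a → push 23,23. Stack: [23, 23]
BINARY_OP % → 23 % 23 = 0. Stack: [0]
LOAD_FAST_LOAD_FAST c,c → push 33,33. Stack: [0, 33, 33]
BINARY_OP + → 33 + 33 = 66. Stack: [0, 66]
BINARY_OP + → 0 + 66 = 66. Stack: [66]
STORE_FAST r → r=66. Stack: []
LOAD_FAST_LOAD_FAST b,r → push -2,66. Stack: [-2, 66]
COMPARE_OP bool(!=) → -2 vs 66 = True. Stack: [True]
POP_JUMP_IF_FALSE → pop True; no jump. Stack: []
LOAD_FAST_LOAD_FAST a,c → push 23,33. Stack: [23, 33]
BINARY_OP // → 23 // 33 = 0. Stack: [0]
LOAD_FAST a → push 23. Stack: [0, 23]
BINARY_OP ^ → 0 ^ 23 = 23. Stack: [23]
STORE_FAST y → y=23. Stack: []
LOAD_FAST_LOAD_FAST b,y → push -2,23. Stack: [-2, 23]
BINARY_OP + → -2 + 23 = 21. Stack: [21]
STORE_FAST y → y=21. Stack: []
LOAD_FAST y → push 21. Stack: [21]
RETURN_VALUE → return 21.

21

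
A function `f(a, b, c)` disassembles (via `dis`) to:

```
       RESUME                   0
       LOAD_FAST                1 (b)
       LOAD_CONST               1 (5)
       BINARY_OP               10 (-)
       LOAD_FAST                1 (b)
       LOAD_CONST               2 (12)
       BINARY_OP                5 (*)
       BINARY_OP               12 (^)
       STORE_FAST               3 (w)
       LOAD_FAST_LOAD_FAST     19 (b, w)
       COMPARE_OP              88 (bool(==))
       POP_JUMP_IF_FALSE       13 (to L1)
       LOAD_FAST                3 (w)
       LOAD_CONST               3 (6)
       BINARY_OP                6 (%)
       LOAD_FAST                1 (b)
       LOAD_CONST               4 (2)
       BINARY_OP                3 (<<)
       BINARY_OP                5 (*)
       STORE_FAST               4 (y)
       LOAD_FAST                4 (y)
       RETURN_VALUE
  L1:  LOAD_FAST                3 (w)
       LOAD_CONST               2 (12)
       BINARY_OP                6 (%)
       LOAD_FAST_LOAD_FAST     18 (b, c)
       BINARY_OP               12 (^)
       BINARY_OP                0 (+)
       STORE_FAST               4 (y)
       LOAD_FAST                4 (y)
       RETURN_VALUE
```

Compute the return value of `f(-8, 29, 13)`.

16

LOAD_FAST b → push 29. Stack: [29]
LOAD_CONST → push 5. Stack: [29, 5]
BINARY_OP - → 29 - 5 = 24. Stack: [24]
LOAD_FAST b → push 29. Stack: [24, 29]
LOAD_CONST → push 12. Stack: [24, 29, 12]
BINARY_OP * → 29 * 12 = 348. Stack: [24, 348]
BINARY_OP ^ → 24 ^ 348 = 324. Stack: [324]
STORE_FAST w → w=324. Stack: []
LOAD_FAST_LOAD_FAST b,w → push 29,324. Stack: [29, 324]
COMPARE_OP bool(==) → 29 vs 324 = False. Stack: [False]
POP_JUMP_IF_FALSE → pop False; jump. Stack: []
LOAD_FAST w → push 324. Stack: [324]
LOAD_CONST → push 12. Stack: [324, 12]
BINARY_OP % → 324 % 12 = 0. Stack: [0]
LOAD_FAST_LOAD_FAST b,c → push 29,13. Stack: [0, 29, 13]
BINARY_OP ^ → 29 ^ 13 = 16. Stack: [0, 16]
BINARY_OP + → 0 + 16 = 16. Stack: [16]
STORE_FAST y → y=16. Stack: []
LOAD_FAST y → push 16. Stack: [16]
RETURN_VALUE → return 16.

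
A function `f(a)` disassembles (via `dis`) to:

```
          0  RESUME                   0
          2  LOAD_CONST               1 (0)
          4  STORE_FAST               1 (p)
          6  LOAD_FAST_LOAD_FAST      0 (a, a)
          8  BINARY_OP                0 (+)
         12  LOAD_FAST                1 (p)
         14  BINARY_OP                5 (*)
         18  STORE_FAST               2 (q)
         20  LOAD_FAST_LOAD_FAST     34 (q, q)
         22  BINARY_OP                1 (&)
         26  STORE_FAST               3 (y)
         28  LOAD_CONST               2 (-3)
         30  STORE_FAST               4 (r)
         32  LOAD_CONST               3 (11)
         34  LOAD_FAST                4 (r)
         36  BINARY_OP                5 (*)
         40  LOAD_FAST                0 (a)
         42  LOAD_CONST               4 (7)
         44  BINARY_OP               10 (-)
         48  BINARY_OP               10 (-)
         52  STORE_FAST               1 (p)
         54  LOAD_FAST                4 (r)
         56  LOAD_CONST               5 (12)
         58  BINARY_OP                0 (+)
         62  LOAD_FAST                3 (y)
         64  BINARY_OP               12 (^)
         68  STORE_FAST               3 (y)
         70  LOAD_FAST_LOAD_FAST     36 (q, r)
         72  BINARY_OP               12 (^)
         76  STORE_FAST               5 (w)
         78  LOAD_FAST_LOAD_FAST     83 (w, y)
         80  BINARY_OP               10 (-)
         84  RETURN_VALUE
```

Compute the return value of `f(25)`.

-12

LOAD_CONST → push 0. Stack: [0]
STORE_FAST p → p=0. Stack: []
LOAD_FAST_LOAD_FAST a,a → push 25,25. Stack: [25, 25]
BINARY_OP + → 25 + 25 = 50. Stack: [50]
LOAD_FAST p → push 0. Stack: [50, 0]
BINARY_OP * → 50 * 0 = 0. Stack: [0]
STORE_FAST q → q=0. Stack: []
LOAD_FAST_LOAD_FAST q,q → push 0,0. Stack: [0, 0]
BINARY_OP & → 0 & 0 = 0. Stack: [0]
STORE_FAST y → y=0. Stack: []
LOAD_CONST → push -3. Stack: [-3]
STORE_FAST r → r=-3. Stack: []
LOAD_CONST → push 11. Stack: [11]
LOAD_FAST r → push -3. Stack: [11, -3]
BINARY_OP * → 11 * -3 = -33. Stack: [-33]
LOAD_FAST a → push 25. Stack: [-33, 25]
LOAD_CONST → push 7. Stack: [-33, 25, 7]
BINARY_OP - → 25 - 7 = 18. Stack: [-33, 18]
BINARY_OP - → -33 - 18 = -51. Stack: [-51]
STORE_FAST p → p=-51. Stack: []
LOAD_FAST r → push -3. Stack: [-3]
LOAD_CONST → push 12. Stack: [-3, 12]
BINARY_OP + → -3 + 12 = 9. Stack: [9]
LOAD_FAST y → push 0. Stack: [9, 0]
BINARY_OP ^ → 9 ^ 0 = 9. Stack: [9]
STORE_FAST y → y=9. Stack: []
LOAD_FAST_LOAD_FAST q,r → push 0,-3. Stack: [0, -3]
BINARY_OP ^ → 0 ^ -3 = -3. Stack: [-3]
STORE_FAST w → w=-3. Stack: []
LOAD_FAST_LOAD_FAST w,y → push -3,9. Stack: [-3, 9]
BINARY_OP - → -3 - 9 = -12. Stack: [-12]
RETURN_VALUE → return -12.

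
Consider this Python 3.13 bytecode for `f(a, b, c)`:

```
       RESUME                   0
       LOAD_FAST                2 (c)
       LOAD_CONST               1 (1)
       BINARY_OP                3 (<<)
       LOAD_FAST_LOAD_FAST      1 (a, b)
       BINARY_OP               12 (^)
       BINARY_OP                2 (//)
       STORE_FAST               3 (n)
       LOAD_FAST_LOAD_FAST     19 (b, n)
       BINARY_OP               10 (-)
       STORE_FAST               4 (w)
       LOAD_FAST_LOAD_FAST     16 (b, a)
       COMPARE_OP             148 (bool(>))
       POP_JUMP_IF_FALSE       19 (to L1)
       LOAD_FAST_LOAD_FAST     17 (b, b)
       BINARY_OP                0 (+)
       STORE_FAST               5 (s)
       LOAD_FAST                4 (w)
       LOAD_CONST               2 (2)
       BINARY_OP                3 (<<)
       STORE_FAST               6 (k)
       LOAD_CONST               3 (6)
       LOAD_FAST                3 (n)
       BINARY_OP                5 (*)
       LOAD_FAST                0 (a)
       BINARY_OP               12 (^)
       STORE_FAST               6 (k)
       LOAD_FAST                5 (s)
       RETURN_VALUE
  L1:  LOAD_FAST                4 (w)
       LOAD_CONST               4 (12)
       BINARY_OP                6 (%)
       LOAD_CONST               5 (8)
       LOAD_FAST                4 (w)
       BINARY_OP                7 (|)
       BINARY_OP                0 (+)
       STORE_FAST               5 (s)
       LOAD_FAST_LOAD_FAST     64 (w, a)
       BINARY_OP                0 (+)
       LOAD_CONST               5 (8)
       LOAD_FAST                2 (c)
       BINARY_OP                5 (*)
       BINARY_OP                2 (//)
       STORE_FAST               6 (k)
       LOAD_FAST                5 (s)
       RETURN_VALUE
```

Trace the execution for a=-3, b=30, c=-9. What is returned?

60

LOAD_FAST c → push -9. Stack: [-9]
LOAD_CONST → push 1. Stack: [-9, 1]
BINARY_OP << → -9 << 1 = -18. Stack: [-18]
LOAD_FAST_LOAD_FAST a,b → push -3,30. Stack: [-18, -3, 30]
BINARY_OP ^ → -3 ^ 30 = -29. Stack: [-18, -29]
BINARY_OP // → -18 // -29 = 0. Stack: [0]
STORE_FAST n → n=0. Stack: []
LOAD_FAST_LOAD_FAST b,n → push 30,0. Stack: [30, 0]
BINARY_OP - → 30 - 0 = 30. Stack: [30]
STORE_FAST w → w=30. Stack: []
LOAD_FAST_LOAD_FAST b,a → push 30,-3. Stack: [30, -3]
COMPARE_OP bool(>) → 30 vs -3 = True. Stack: [True]
POP_JUMP_IF_FALSE → pop True; no jump. Stack: []
LOAD_FAST_LOAD_FAST b,b → push 30,30. Stack: [30, 30]
BINARY_OP + → 30 + 30 = 60. Stack: [60]
STORE_FAST s → s=60. Stack: []
LOAD_FAST w → push 30. Stack: [30]
LOAD_CONST → push 2. Stack: [30, 2]
BINARY_OP << → 30 << 2 = 120. Stack: [120]
STORE_FAST k → k=120. Stack: []
LOAD_CONST → push 6. Stack: [6]
LOAD_FAST n → push 0. Stack: [6, 0]
BINARY_OP * → 6 * 0 = 0. Stack: [0]
LOAD_FAST a → push -3. Stack: [0, -3]
BINARY_OP ^ → 0 ^ -3 = -3. Stack: [-3]
STORE_FAST k → k=-3. Stack: []
LOAD_FAST s → push 60. Stack: [60]
RETURN_VALUE → return 60.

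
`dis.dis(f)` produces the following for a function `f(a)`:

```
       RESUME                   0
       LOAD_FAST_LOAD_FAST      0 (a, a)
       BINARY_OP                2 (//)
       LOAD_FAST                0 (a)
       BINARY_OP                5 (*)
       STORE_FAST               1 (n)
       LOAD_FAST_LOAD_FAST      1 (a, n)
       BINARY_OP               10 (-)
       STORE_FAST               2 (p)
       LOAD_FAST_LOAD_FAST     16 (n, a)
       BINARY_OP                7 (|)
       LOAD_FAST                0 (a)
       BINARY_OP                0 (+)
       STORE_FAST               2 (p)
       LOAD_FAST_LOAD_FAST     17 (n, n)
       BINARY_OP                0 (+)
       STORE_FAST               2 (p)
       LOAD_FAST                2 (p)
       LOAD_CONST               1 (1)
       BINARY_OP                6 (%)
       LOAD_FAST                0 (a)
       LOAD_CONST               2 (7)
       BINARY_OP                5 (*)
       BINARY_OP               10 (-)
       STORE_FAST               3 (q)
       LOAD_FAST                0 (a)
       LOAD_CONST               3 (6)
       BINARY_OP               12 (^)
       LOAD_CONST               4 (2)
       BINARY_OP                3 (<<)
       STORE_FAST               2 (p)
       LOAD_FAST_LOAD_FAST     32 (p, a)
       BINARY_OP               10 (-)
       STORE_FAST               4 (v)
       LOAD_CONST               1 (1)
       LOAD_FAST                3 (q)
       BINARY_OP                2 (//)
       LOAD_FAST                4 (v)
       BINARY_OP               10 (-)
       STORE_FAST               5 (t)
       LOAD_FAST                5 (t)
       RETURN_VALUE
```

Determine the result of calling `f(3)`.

LOAD_FAST_LOAD_FAST a,a → push 3,3. Stack: [3, 3]
BINARY_OP // → 3 // 3 = 1. Stack: [1]
LOAD_FAST a → push 3. Stack: [1, 3]
BINARY_OP * → 1 * 3 = 3. Stack: [3]
STORE_FAST n → n=3. Stack: []
LOAD_FAST_LOAD_FAST a,n → push 3,3. Stack: [3, 3]
BINARY_OP - → 3 - 3 = 0. Stack: [0]
STORE_FAST p → p=0. Stack: []
LOAD_FAST_LOAD_FAST n,a → push 3,3. Stack: [3, 3]
BINARY_OP | → 3 | 3 = 3. Stack: [3]
LOAD_FAST a → push 3. Stack: [3, 3]
BINARY_OP + → 3 + 3 = 6. Stack: [6]
STORE_FAST p → p=6. Stack: []
LOAD_FAST_LOAD_FAST n,n → push 3,3. Stack: [3, 3]
BINARY_OP + → 3 + 3 = 6. Stack: [6]
STORE_FAST p → p=6. Stack: []
LOAD_FAST p → push 6. Stack: [6]
LOAD_CONST → push 1. Stack: [6, 1]
BINARY_OP % → 6 % 1 = 0. Stack: [0]
LOAD_FAST a → push 3. Stack: [0, 3]
LOAD_CONST → push 7. Stack: [0, 3, 7]
BINARY_OP * → 3 * 7 = 21. Stack: [0, 21]
BINARY_OP - → 0 - 21 = -21. Stack: [-21]
STORE_FAST q → q=-21. Stack: []
LOAD_FAST a → push 3. Stack: [3]
LOAD_CONST → push 6. Stack: [3, 6]
BINARY_OP ^ → 3 ^ 6 = 5. Stack: [5]
LOAD_CONST → push 2. Stack: [5, 2]
BINARY_OP << → 5 << 2 = 20. Stack: [20]
STORE_FAST p → p=20. Stack: []
LOAD_FAST_LOAD_FAST p,a → push 20,3. Stack: [20, 3]
BINARY_OP - → 20 - 3 = 17. Stack: [17]
STORE_FAST v → v=17. Stack: []
LOAD_CONST → push 1. Stack: [1]
LOAD_FAST q → push -21. Stack: [1, -21]
BINARY_OP // → 1 // -21 = -1. Stack: [-1]
LOAD_FAST v → push 17. Stack: [-1, 17]
BINARY_OP - → -1 - 17 = -18. Stack: [-18]
STORE_FAST t → t=-18. Stack: []
LOAD_FAST t → push -18. Stack: [-18]
RETURN_VALUE → return -18.

-18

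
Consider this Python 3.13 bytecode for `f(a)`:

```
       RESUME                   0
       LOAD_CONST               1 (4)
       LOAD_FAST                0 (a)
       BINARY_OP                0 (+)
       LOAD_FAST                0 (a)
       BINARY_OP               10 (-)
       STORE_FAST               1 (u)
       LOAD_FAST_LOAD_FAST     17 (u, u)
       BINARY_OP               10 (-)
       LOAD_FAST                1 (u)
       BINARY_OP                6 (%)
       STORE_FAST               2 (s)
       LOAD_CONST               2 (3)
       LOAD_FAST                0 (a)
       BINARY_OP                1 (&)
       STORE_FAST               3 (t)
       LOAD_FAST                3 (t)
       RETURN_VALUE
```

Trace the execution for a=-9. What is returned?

3

LOAD_CONST → push 4. Stack: [4]
LOAD_FAST a → push -9. Stack: [4, -9]
BINARY_OP + → 4 + -9 = -5. Stack: [-5]
LOAD_FAST a → push -9. Stack: [-5, -9]
BINARY_OP - → -5 - -9 = 4. Stack: [4]
STORE_FAST u → u=4. Stack: []
LOAD_FAST_LOAD_FAST u,u → push 4,4. Stack: [4, 4]
BINARY_OP - → 4 - 4 = 0. Stack: [0]
LOAD_FAST u → push 4. Stack: [0, 4]
BINARY_OP % → 0 % 4 = 0. Stack: [0]
STORE_FAST s → s=0. Stack: []
LOAD_CONST → push 3. Stack: [3]
LOAD_FAST a → push -9. Stack: [3, -9]
BINARY_OP & → 3 & -9 = 3. Stack: [3]
STORE_FAST t → t=3. Stack: []
LOAD_FAST t → push 3. Stack: [3]
RETURN_VALUE → return 3.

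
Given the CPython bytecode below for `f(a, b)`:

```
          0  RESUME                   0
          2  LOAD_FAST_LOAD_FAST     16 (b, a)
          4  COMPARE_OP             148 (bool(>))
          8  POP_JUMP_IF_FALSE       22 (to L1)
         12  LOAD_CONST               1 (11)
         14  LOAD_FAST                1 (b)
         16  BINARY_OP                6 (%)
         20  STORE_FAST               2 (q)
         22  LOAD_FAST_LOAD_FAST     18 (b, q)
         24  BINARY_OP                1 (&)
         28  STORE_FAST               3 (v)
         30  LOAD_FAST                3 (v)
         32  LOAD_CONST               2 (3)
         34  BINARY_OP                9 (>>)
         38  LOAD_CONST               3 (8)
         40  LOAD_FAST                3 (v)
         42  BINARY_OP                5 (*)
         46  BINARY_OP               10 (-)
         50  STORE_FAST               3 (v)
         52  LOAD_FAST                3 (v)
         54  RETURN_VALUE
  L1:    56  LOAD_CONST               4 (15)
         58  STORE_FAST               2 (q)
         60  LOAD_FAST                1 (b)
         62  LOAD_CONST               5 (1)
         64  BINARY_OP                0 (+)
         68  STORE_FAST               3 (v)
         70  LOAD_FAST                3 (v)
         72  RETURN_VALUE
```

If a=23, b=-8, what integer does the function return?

-7

LOAD_FAST_LOAD_FAST b,a → push -8,23. Stack: [-8, 23]
COMPARE_OP bool(>) → -8 vs 23 = False. Stack: [False]
POP_JUMP_IF_FALSE → pop False; jump. Stack: []
LOAD_CONST → push 15. Stack: [15]
STORE_FAST q → q=15. Stack: []
LOAD_FAST b → push -8. Stack: [-8]
LOAD_CONST → push 1. Stack: [-8, 1]
BINARY_OP + → -8 + 1 = -7. Stack: [-7]
STORE_FAST v → v=-7. Stack: []
LOAD_FAST v → push -7. Stack: [-7]
RETURN_VALUE → return -7.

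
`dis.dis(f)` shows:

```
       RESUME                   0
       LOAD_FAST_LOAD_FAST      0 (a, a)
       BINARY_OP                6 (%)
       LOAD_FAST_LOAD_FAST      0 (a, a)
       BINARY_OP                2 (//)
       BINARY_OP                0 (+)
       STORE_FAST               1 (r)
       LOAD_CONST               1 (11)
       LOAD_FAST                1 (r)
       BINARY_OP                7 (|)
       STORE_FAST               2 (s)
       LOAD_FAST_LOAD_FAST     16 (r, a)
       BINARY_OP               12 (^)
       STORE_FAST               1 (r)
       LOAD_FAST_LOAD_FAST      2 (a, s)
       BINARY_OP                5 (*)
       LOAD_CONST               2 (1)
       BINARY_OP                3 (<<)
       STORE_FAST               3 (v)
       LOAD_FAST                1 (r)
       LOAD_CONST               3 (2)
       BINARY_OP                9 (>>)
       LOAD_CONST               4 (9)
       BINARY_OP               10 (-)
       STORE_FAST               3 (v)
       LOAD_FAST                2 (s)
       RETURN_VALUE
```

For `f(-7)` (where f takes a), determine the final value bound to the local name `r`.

LOAD_FAST_LOAD_FAST a,a → push -7,-7. Stack: [-7, -7]
BINARY_OP % → -7 % -7 = 0. Stack: [0]
LOAD_FAST_LOAD_FAST a,a → push -7,-7. Stack: [0, -7, -7]
BINARY_OP // → -7 // -7 = 1. Stack: [0, 1]
BINARY_OP + → 0 + 1 = 1. Stack: [1]
STORE_FAST r → r=1. Stack: []
LOAD_CONST → push 11. Stack: [11]
LOAD_FAST r → push 1. Stack: [11, 1]
BINARY_OP | → 11 | 1 = 11. Stack: [11]
STORE_FAST s → s=11. Stack: []
LOAD_FAST_LOAD_FAST r,a → push 1,-7. Stack: [1, -7]
BINARY_OP ^ → 1 ^ -7 = -8. Stack: [-8]
STORE_FAST r → r=-8. Stack: []
LOAD_FAST_LOAD_FAST a,s → push -7,11. Stack: [-7, 11]
BINARY_OP * → -7 * 11 = -77. Stack: [-77]
LOAD_CONST → push 1. Stack: [-77, 1]
BINARY_OP << → -77 << 1 = -154. Stack: [-154]
STORE_FAST v → v=-154. Stack: []
LOAD_FAST r → push -8. Stack: [-8]
LOAD_CONST → push 2. Stack: [-8, 2]
BINARY_OP >> → -8 >> 2 = -2. Stack: [-2]
LOAD_CONST → push 9. Stack: [-2, 9]
BINARY_OP - → -2 - 9 = -11. Stack: [-11]
STORE_FAST v → v=-11. Stack: []
LOAD_FAST s → push 11. Stack: [11]
RETURN_VALUE → return 11.

-8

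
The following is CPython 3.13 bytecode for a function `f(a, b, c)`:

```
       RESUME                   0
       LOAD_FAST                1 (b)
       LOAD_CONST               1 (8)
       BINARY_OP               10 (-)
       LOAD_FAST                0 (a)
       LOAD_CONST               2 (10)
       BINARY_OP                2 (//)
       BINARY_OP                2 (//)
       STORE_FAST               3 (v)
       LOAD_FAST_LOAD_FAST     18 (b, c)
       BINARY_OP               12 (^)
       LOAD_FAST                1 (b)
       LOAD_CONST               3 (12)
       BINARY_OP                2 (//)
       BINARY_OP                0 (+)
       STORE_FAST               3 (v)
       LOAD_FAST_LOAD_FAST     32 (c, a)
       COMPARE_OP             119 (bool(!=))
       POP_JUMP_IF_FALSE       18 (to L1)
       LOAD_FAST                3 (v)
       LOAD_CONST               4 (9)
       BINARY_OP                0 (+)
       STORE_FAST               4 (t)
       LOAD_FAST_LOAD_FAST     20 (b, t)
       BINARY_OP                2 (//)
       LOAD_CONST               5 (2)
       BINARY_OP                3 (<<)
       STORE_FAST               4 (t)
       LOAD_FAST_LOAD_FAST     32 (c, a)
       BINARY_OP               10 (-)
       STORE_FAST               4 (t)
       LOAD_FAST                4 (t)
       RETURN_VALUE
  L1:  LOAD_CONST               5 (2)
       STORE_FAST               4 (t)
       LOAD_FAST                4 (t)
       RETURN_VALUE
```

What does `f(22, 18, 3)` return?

LOAD_FAST b → push 18. Stack: [18]
LOAD_CONST → push 8. Stack: [18, 8]
BINARY_OP - → 18 - 8 = 10. Stack: [10]
LOAD_FAST a → push 22. Stack: [10, 22]
LOAD_CONST → push 10. Stack: [10, 22, 10]
BINARY_OP // → 22 // 10 = 2. Stack: [10, 2]
BINARY_OP // → 10 // 2 = 5. Stack: [5]
STORE_FAST v → v=5. Stack: []
LOAD_FAST_LOAD_FAST b,c → push 18,3. Stack: [18, 3]
BINARY_OP ^ → 18 ^ 3 = 17. Stack: [17]
LOAD_FAST b → push 18. Stack: [17, 18]
LOAD_CONST → push 12. Stack: [17, 18, 12]
BINARY_OP // → 18 // 12 = 1. Stack: [17, 1]
BINARY_OP + → 17 + 1 = 18. Stack: [18]
STORE_FAST v → v=18. Stack: []
LOAD_FAST_LOAD_FAST c,a → push 3,22. Stack: [3, 22]
COMPARE_OP bool(!=) → 3 vs 22 = True. Stack: [True]
POP_JUMP_IF_FALSE → pop True; no jump. Stack: []
LOAD_FAST v → push 18. Stack: [18]
LOAD_CONST → push 9. Stack: [18, 9]
BINARY_OP + → 18 + 9 = 27. Stack: [27]
STORE_FAST t → t=27. Stack: []
LOAD_FAST_LOAD_FAST b,t → push 18,27. Stack: [18, 27]
BINARY_OP // → 18 // 27 = 0. Stack: [0]
LOAD_CONST → push 2. Stack: [0, 2]
BINARY_OP << → 0 << 2 = 0. Stack: [0]
STORE_FAST t → t=0. Stack: []
LOAD_FAST_LOAD_FAST c,a → push 3,22. Stack: [3, 22]
BINARY_OP - → 3 - 22 = -19. Stack: [-19]
STORE_FAST t → t=-19. Stack: []
LOAD_FAST t → push -19. Stack: [-19]
RETURN_VALUE → return -19.

-19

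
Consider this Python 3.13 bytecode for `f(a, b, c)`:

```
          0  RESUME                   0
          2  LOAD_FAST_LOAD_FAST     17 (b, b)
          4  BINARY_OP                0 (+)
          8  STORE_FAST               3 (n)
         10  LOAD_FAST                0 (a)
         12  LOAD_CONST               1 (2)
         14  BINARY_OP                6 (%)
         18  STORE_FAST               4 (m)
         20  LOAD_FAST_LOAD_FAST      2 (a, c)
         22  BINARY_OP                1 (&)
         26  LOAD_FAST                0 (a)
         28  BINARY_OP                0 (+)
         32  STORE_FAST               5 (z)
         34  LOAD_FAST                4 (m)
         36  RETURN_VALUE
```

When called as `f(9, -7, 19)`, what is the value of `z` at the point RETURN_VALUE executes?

LOAD_FAST_LOAD_FAST b,b → push -7,-7. Stack: [-7, -7]
BINARY_OP + → -7 + -7 = -14. Stack: [-14]
STORE_FAST n → n=-14. Stack: []
LOAD_FAST a → push 9. Stack: [9]
LOAD_CONST → push 2. Stack: [9, 2]
BINARY_OP % → 9 % 2 = 1. Stack: [1]
STORE_FAST m → m=1. Stack: []
LOAD_FAST_LOAD_FAST a,c → push 9,19. Stack: [9, 19]
BINARY_OP & → 9 & 19 = 1. Stack: [1]
LOAD_FAST a → push 9. Stack: [1, 9]
BINARY_OP + → 1 + 9 = 10. Stack: [10]
STORE_FAST z → z=10. Stack: []
LOAD_FAST m → push 1. Stack: [1]
RETURN_VALUE → return 1.

10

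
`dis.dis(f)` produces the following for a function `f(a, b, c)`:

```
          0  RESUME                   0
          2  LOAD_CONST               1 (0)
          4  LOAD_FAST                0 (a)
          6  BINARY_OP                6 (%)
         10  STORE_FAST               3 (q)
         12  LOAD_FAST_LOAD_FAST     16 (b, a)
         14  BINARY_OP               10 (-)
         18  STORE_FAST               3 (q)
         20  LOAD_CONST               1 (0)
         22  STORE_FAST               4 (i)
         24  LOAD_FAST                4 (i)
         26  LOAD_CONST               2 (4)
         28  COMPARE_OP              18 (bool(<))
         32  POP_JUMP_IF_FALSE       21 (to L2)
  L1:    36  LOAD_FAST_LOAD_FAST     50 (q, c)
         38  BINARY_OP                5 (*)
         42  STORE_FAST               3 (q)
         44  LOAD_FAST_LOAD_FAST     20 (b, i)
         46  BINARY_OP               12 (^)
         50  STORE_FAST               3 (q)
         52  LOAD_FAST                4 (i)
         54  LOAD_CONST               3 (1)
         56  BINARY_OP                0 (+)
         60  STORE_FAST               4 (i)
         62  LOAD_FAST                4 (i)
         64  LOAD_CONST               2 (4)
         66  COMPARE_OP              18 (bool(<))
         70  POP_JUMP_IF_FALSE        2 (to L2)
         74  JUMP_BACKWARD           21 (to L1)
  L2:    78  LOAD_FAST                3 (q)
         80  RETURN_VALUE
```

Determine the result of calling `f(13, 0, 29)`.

3

LOAD_CONST → push 0
LOAD_FAST a → push 13
BINARY_OP % → 0 % 13 = 0
STORE_FAST q → q=0
LOAD_FAST_LOAD_FAST b,a → push 0,13
BINARY_OP - → 0 - 13 = -13
STORE_FAST q → q=-13
LOAD_CONST → push 0
STORE_FAST i → i=0
LOAD_FAST i → push 0
LOAD_CONST → push 4
COMPARE_OP bool(<) → 0 vs 4 = True
POP_JUMP_IF_FALSE → pop True; no jump
LOAD_FAST_LOAD_FAST q,c → push -13,29
BINARY_OP * → -13 * 29 = -377
STORE_FAST q → q=-377
LOAD_FAST_LOAD_FAST b,i → push 0,0
BINARY_OP ^ → 0 ^ 0 = 0
STORE_FAST q → q=0
LOAD_FAST i → push 0
LOAD_CONST → push 1
BINARY_OP + → 0 + 1 = 1
STORE_FAST i → i=1
LOAD_FAST i → push 1
LOAD_CONST → push 4
COMPARE_OP bool(<) → 1 vs 4 = True
POP_JUMP_IF_FALSE → pop True; no jump
LOAD_FAST_LOAD_FAST q,c → push 0,29
BINARY_OP * → 0 * 29 = 0
STORE_FAST q → q=0
LOAD_FAST_LOAD_FAST b,i → push 0,1
BINARY_OP ^ → 0 ^ 1 = 1
STORE_FAST q → q=1
LOAD_FAST i → push 1
LOAD_CONST → push 1
BINARY_OP + → 1 + 1 = 2
STORE_FAST i → i=2
LOAD_FAST i → push 2
LOAD_CONST → push 4
COMPARE_OP bool(<) → 2 vs 4 = True
POP_JUMP_IF_FALSE → pop True; no jump
LOAD_FAST_LOAD_FAST q,c → push 1,29
BINARY_OP * → 1 * 29 = 29
STORE_FAST q → q=29
LOAD_FAST_LOAD_FAST b,i → push 0,2
BINARY_OP ^ → 0 ^ 2 = 2
STORE_FAST q → q=2
LOAD_FAST i → push 2
LOAD_CONST → push 1
BINARY_OP + → 2 + 1 = 3
STORE_FAST i → i=3
LOAD_FAST i → push 3
LOAD_CONST → push 4
COMPARE_OP bool(<) → 3 vs 4 = True
POP_JUMP_IF_FALSE → pop True; no jump
LOAD_FAST_LOAD_FAST q,c → push 2,29
BINARY_OP * → 2 * 29 = 58
STORE_FAST q → q=58
LOAD_FAST_LOAD_FAST b,i → push 0,3
BINARY_OP ^ → 0 ^ 3 = 3
STORE_FAST q → q=3
LOAD_FAST i → push 3
LOAD_CONST → push 1
BINARY_OP + → 3 + 1 = 4
STORE_FAST i → i=4
LOAD_FAST i → push 4
LOAD_CONST → push 4
COMPARE_OP bool(<) → 4 vs 4 = False
POP_JUMP_IF_FALSE → pop False; jump
LOAD_FAST q → push 3
RETURN_VALUE → return 3.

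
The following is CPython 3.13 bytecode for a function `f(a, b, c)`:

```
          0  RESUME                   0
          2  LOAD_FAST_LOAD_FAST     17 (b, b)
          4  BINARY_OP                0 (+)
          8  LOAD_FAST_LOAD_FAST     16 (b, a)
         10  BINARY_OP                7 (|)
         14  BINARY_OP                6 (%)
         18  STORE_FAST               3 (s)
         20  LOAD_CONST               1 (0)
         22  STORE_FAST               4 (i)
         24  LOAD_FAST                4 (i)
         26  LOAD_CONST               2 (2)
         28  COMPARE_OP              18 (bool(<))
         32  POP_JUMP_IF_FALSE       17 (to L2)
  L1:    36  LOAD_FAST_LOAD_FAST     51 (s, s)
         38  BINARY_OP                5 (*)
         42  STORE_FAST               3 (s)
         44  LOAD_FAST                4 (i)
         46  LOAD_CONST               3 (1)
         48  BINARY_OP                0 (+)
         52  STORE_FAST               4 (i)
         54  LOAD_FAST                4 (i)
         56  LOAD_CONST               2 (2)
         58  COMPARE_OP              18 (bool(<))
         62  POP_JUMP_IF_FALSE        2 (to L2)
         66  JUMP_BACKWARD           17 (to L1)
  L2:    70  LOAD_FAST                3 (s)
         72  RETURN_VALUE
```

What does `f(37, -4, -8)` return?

16

LOAD_FAST_LOAD_FAST b,b → push -4,-4. Stack: [-4, -4]
BINARY_OP + → -4 + -4 = -8. Stack: [-8]
LOAD_FAST_LOAD_FAST b,a → push -4,37. Stack: [-8, -4, 37]
BINARY_OP | → -4 | 37 = -3. Stack: [-8, -3]
BINARY_OP % → -8 % -3 = -2. Stack: [-2]
STORE_FAST s → s=-2. Stack: []
LOAD_CONST → push 0. Stack: [0]
STORE_FAST i → i=0. Stack: []
LOAD_FAST i → push 0. Stack: [0]
LOAD_CONST → push 2. Stack: [0, 2]
COMPARE_OP bool(<) → 0 vs 2 = True. Stack: [True]
POP_JUMP_IF_FALSE → pop True; no jump. Stack: []
LOAD_FAST_LOAD_FAST s,s → push -2,-2. Stack: [-2, -2]
BINARY_OP * → -2 * -2 = 4. Stack: [4]
STORE_FAST s → s=4. Stack: []
LOAD_FAST i → push 0. Stack: [0]
LOAD_CONST → push 1. Stack: [0, 1]
BINARY_OP + → 0 + 1 = 1. Stack: [1]
STORE_FAST i → i=1. Stack: []
LOAD_FAST i → push 1. Stack: [1]
LOAD_CONST → push 2. Stack: [1, 2]
COMPARE_OP bool(<) → 1 vs 2 = True. Stack: [True]
POP_JUMP_IF_FALSE → pop True; no jump. Stack: []
LOAD_FAST_LOAD_FAST s,s → push 4,4. Stack: [4, 4]
BINARY_OP * → 4 * 4 = 16. Stack: [16]
STORE_FAST s → s=16. Stack: []
LOAD_FAST i → push 1. Stack: [1]
LOAD_CONST → push 1. Stack: [1, 1]
BINARY_OP + → 1 + 1 = 2. Stack: [2]
STORE_FAST i → i=2. Stack: []
LOAD_FAST i → push 2. Stack: [2]
LOAD_CONST → push 2. Stack: [2, 2]
COMPARE_OP bool(<) → 2 vs 2 = False. Stack: [False]
POP_JUMP_IF_FALSE → pop False; jump. Stack: []
LOAD_FAST s → push 16. Stack: [16]
RETURN_VALUE → return 16.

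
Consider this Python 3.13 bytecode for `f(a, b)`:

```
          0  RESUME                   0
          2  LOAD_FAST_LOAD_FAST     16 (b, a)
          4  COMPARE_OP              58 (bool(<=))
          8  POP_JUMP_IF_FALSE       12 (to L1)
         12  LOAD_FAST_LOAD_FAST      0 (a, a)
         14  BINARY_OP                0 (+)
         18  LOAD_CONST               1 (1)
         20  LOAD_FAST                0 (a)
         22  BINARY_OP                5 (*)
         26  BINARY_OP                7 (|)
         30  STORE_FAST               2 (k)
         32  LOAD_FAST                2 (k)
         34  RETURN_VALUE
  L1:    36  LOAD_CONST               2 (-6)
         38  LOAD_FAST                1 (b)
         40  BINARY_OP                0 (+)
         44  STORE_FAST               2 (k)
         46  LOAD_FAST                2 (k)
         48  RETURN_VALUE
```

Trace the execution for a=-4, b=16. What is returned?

10

LOAD_FAST_LOAD_FAST b,a → push 16,-4. Stack: [16, -4]
COMPARE_OP bool(<=) → 16 vs -4 = False. Stack: [False]
POP_JUMP_IF_FALSE → pop False; jump. Stack: []
LOAD_CONST → push -6. Stack: [-6]
LOAD_FAST b → push 16. Stack: [-6, 16]
BINARY_OP + → -6 + 16 = 10. Stack: [10]
STORE_FAST k → k=10. Stack: []
LOAD_FAST k → push 10. Stack: [10]
RETURN_VALUE → return 10.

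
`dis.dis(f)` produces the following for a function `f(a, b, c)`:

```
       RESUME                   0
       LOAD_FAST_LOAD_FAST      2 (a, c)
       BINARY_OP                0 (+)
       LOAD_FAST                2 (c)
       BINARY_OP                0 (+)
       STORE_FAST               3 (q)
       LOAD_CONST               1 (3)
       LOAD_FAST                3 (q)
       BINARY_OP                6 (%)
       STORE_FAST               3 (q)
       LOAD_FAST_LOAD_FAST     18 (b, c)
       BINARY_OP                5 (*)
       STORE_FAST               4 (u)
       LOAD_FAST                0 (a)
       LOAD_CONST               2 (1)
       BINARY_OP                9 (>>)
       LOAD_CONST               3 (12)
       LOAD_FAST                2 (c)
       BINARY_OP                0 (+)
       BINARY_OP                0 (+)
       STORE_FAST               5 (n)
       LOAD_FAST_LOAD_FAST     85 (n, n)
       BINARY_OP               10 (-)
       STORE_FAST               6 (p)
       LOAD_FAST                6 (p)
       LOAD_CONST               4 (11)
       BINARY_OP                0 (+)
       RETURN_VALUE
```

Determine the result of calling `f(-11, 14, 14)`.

LOAD_FAST_LOAD_FAST a,c → push -11,14. Stack: [-11, 14]
BINARY_OP + → -11 + 14 = 3. Stack: [3]
LOAD_FAST c → push 14. Stack: [3, 14]
BINARY_OP + → 3 + 14 = 17. Stack: [17]
STORE_FAST q → q=17. Stack: []
LOAD_CONST → push 3. Stack: [3]
LOAD_FAST q → push 17. Stack: [3, 17]
BINARY_OP % → 3 % 17 = 3. Stack: [3]
STORE_FAST q → q=3. Stack: []
LOAD_FAST_LOAD_FAST b,c → push 14,14. Stack: [14, 14]
BINARY_OP * → 14 * 14 = 196. Stack: [196]
STORE_FAST u → u=196. Stack: []
LOAD_FAST a → push -11. Stack: [-11]
LOAD_CONST → push 1. Stack: [-11, 1]
BINARY_OP >> → -11 >> 1 = -6. Stack: [-6]
LOAD_CONST → push 12. Stack: [-6, 12]
LOAD_FAST c → push 14. Stack: [-6, 12, 14]
BINARY_OP + → 12 + 14 = 26. Stack: [-6, 26]
BINARY_OP + → -6 + 26 = 20. Stack: [20]
STORE_FAST n → n=20. Stack: []
LOAD_FAST_LOAD_FAST n,n → push 20,20. Stack: [20, 20]
BINARY_OP - → 20 - 20 = 0. Stack: [0]
STORE_FAST p → p=0. Stack: []
LOAD_FAST p → push 0. Stack: [0]
LOAD_CONST → push 11. Stack: [0, 11]
BINARY_OP + → 0 + 11 = 11. Stack: [11]
RETURN_VALUE → return 11.

11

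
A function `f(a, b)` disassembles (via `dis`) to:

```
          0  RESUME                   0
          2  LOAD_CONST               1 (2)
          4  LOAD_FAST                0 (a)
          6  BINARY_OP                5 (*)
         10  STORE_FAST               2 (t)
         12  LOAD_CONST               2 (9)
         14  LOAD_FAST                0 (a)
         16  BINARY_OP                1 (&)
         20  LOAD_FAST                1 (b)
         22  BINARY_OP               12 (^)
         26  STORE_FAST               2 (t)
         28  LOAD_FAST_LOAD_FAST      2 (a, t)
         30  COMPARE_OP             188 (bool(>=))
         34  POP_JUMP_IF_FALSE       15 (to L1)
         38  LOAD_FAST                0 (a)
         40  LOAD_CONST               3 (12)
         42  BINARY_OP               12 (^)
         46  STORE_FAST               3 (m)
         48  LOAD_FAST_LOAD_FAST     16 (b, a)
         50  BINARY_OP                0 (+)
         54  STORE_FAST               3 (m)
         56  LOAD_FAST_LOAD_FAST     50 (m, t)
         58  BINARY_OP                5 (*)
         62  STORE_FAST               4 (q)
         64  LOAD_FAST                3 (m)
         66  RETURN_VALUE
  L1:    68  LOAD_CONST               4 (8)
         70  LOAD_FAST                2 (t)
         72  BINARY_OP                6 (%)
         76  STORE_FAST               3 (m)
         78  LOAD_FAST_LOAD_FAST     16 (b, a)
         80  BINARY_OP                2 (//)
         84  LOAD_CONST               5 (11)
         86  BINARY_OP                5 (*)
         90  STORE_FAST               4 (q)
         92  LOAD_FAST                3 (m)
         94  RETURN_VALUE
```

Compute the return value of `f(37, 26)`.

63

LOAD_CONST → push 2. Stack: [2]
LOAD_FAST a → push 37. Stack: [2, 37]
BINARY_OP * → 2 * 37 = 74. Stack: [74]
STORE_FAST t → t=74. Stack: []
LOAD_CONST → push 9. Stack: [9]
LOAD_FAST a → push 37. Stack: [9, 37]
BINARY_OP & → 9 & 37 = 1. Stack: [1]
LOAD_FAST b → push 26. Stack: [1, 26]
BINARY_OP ^ → 1 ^ 26 = 27. Stack: [27]
STORE_FAST t → t=27. Stack: []
LOAD_FAST_LOAD_FAST a,t → push 37,27. Stack: [37, 27]
COMPARE_OP bool(>=) → 37 vs 27 = True. Stack: [True]
POP_JUMP_IF_FALSE → pop True; no jump. Stack: []
LOAD_FAST a → push 37. Stack: [37]
LOAD_CONST → push 12. Stack: [37, 12]
BINARY_OP ^ → 37 ^ 12 = 41. Stack: [41]
STORE_FAST m → m=41. Stack: []
LOAD_FAST_LOAD_FAST b,a → push 26,37. Stack: [26, 37]
BINARY_OP + → 26 + 37 = 63. Stack: [63]
STORE_FAST m → m=63. Stack: []
LOAD_FAST_LOAD_FAST m,t → push 63,27. Stack: [63, 27]
BINARY_OP * → 63 * 27 = 1701. Stack: [1701]
STORE_FAST q → q=1701. Stack: []
LOAD_FAST m → push 63. Stack: [63]
RETURN_VALUE → return 63.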